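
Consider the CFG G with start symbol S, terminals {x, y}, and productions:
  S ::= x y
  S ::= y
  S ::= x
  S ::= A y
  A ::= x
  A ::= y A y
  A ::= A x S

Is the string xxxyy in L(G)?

yes

S ⇒ Ay ⇒ AxSy ⇒ xxSy ⇒ xxxyy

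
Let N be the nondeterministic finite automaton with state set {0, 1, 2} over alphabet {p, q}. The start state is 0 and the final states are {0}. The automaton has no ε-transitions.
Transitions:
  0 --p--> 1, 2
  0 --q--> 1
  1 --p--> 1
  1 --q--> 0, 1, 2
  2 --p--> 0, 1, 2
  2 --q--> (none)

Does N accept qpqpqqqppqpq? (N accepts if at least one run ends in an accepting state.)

accepted

Start: {0}
read q: {1}
read p: {1}
read q: {0, 1, 2}
read p: {0, 1, 2}
read q: {0, 1, 2}
read q: {0, 1, 2}
read q: {0, 1, 2}
read p: {0, 1, 2}
read p: {0, 1, 2}
read q: {0, 1, 2}
read p: {0, 1, 2}
read q: {0, 1, 2}
Reachable ∩ accepting = {0} — nonempty.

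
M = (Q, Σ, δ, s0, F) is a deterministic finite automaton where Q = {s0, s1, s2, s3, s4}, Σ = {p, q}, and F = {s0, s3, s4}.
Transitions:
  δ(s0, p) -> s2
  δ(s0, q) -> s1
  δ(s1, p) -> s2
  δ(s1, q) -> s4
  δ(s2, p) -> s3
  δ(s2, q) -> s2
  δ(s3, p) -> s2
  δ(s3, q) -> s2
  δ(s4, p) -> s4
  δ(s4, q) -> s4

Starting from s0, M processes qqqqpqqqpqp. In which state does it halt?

s4

s0 --q--> s1
s1 --q--> s4
s4 --q--> s4
s4 --q--> s4
s4 --p--> s4
s4 --q--> s4
s4 --q--> s4
s4 --q--> s4
s4 --p--> s4
s4 --q--> s4
s4 --p--> s4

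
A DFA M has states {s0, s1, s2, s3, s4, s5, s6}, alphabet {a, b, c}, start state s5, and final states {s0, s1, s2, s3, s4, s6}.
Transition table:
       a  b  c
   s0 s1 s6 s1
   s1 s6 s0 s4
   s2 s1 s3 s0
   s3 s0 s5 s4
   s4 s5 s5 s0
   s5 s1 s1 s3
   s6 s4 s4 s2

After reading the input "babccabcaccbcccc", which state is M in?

s4

s5 --b--> s1
s1 --a--> s6
s6 --b--> s4
s4 --c--> s0
s0 --c--> s1
s1 --a--> s6
s6 --b--> s4
s4 --c--> s0
s0 --a--> s1
s1 --c--> s4
s4 --c--> s0
s0 --b--> s6
s6 --c--> s2
s2 --c--> s0
s0 --c--> s1
s1 --c--> s4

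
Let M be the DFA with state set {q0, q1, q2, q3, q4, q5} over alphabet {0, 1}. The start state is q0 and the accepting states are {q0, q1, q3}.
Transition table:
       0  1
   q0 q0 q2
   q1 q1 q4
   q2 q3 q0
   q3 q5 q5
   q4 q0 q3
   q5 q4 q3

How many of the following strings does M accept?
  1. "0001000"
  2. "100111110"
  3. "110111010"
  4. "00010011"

"0001000": rejected
"100111110": rejected
"110111010": rejected
"00010011": rejected

0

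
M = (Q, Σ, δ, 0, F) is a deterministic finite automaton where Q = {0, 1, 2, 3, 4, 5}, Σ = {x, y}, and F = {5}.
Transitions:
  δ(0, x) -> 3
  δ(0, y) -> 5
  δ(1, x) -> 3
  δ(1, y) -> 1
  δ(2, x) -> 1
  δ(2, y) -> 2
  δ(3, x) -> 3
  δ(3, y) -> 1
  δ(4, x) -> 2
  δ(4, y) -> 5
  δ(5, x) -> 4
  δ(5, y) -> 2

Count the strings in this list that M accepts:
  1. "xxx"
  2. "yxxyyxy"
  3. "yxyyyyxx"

0

"xxx": rejected
"yxxyyxy": rejected
"yxyyyyxx": rejected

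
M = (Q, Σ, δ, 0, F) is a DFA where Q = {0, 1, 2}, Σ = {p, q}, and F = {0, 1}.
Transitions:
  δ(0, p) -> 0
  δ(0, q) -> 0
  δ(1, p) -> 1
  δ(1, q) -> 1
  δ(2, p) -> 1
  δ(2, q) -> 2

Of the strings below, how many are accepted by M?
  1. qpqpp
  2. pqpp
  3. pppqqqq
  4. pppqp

4

qpqpp: accepted
pqpp: accepted
pppqqqq: accepted
pppqp: accepted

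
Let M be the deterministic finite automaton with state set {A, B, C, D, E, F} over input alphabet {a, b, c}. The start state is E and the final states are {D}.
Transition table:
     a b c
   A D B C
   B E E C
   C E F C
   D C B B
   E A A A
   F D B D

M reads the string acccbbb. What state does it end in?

E --a--> A
A --c--> C
C --c--> C
C --c--> C
C --b--> F
F --b--> B
B --b--> E

E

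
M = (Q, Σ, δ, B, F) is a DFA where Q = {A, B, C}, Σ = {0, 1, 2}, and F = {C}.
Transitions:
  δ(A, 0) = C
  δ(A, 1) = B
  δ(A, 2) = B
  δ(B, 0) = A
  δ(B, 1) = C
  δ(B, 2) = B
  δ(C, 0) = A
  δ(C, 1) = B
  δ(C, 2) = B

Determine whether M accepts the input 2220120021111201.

B --2--> B
B --2--> B
B --2--> B
B --0--> A
A --1--> B
B --2--> B
B --0--> A
A --0--> C
C --2--> B
B --1--> C
C --1--> B
B --1--> C
C --1--> B
B --2--> B
B --0--> A
A --1--> B
End in state B, which is not an accepting state.

rejected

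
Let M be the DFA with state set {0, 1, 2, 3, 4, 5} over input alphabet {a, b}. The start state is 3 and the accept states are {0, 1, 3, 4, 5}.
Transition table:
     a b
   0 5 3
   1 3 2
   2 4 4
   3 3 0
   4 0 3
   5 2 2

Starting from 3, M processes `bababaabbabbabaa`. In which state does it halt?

3 --b--> 0
0 --a--> 5
5 --b--> 2
2 --a--> 4
4 --b--> 3
3 --a--> 3
3 --a--> 3
3 --b--> 0
0 --b--> 3
3 --a--> 3
3 --b--> 0
0 --b--> 3
3 --a--> 3
3 --b--> 0
0 --a--> 5
5 --a--> 2

2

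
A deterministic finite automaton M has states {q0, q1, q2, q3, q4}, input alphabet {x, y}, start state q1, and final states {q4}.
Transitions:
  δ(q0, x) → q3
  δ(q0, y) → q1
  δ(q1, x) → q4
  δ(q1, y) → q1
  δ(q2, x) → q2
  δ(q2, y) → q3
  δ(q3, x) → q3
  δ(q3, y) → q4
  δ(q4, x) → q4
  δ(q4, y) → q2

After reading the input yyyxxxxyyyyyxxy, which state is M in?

q1 --y--> q1
q1 --y--> q1
q1 --y--> q1
q1 --x--> q4
q4 --x--> q4
q4 --x--> q4
q4 --x--> q4
q4 --y--> q2
q2 --y--> q3
q3 --y--> q4
q4 --y--> q2
q2 --y--> q3
q3 --x--> q3
q3 --x--> q3
q3 --y--> q4

q4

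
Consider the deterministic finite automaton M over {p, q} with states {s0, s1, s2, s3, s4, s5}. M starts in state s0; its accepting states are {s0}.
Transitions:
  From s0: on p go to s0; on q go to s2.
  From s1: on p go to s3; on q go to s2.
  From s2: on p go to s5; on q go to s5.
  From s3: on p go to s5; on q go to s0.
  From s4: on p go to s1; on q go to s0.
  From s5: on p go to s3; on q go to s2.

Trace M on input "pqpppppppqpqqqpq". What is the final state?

s2

s0 --p--> s0
s0 --q--> s2
s2 --p--> s5
s5 --p--> s3
s3 --p--> s5
s5 --p--> s3
s3 --p--> s5
s5 --p--> s3
s3 --p--> s5
s5 --q--> s2
s2 --p--> s5
s5 --q--> s2
s2 --q--> s5
s5 --q--> s2
s2 --p--> s5
s5 --q--> s2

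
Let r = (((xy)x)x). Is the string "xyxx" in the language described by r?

Split as xyx·x: ((xy)x) matches xyx and x matches x.

yes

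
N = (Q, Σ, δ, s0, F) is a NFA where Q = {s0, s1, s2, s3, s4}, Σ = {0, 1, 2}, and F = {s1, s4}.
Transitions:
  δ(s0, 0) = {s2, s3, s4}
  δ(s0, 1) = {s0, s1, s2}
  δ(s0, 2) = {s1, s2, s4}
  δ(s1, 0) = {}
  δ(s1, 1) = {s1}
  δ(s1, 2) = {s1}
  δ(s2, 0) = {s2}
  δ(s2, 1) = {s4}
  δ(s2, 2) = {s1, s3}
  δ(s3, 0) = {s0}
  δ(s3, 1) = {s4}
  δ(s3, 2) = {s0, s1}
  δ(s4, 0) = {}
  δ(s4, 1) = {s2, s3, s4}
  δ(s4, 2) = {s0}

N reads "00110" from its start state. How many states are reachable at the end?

4

Start: {s0}
read 0: {s2, s3, s4}
read 0: {s0, s2}
read 1: {s0, s1, s2, s4}
read 1: {s0, s1, s2, s3, s4}
read 0: {s0, s2, s3, s4}
Final reachable set {s0, s2, s3, s4} has 4 states.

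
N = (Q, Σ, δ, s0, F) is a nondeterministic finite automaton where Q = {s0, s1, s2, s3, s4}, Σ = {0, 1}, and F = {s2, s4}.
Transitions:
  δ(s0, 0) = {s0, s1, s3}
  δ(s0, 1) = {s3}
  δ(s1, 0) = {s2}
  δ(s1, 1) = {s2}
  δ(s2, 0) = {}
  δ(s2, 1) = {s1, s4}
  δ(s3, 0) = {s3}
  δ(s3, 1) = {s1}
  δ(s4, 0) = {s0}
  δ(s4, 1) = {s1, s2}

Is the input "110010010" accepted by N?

Start: {s0}
read 1: {s3}
read 1: {s1}
read 0: {s2}
read 0: {}
The reachable set is empty and stays empty for the remaining 5 symbols.
Reachable ∩ accepting = {} — empty.

rejected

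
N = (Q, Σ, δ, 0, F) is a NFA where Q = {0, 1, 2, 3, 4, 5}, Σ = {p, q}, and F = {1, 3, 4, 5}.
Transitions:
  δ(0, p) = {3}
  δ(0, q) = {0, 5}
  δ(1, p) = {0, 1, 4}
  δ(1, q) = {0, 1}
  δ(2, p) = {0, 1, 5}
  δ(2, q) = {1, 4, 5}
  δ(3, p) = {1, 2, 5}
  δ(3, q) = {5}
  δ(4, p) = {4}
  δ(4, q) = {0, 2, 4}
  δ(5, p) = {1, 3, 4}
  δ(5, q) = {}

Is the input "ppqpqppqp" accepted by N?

Start: {0}
read p: {3}
read p: {1, 2, 5}
read q: {0, 1, 4, 5}
read p: {0, 1, 3, 4}
read q: {0, 1, 2, 4, 5}
read p: {0, 1, 3, 4, 5}
read p: {0, 1, 2, 3, 4, 5}
read q: {0, 1, 2, 4, 5}
read p: {0, 1, 3, 4, 5}
Reachable ∩ accepting = {1, 3, 4, 5} — nonempty.

accepted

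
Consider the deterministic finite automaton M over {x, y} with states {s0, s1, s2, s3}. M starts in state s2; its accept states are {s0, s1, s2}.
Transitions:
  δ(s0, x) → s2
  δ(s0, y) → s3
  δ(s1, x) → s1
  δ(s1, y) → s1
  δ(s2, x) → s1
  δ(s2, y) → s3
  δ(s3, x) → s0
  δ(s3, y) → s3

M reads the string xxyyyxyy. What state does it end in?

s1

s2 --x--> s1
s1 --x--> s1
s1 --y--> s1
s1 --y--> s1
s1 --y--> s1
s1 --x--> s1
s1 --y--> s1
s1 --y--> s1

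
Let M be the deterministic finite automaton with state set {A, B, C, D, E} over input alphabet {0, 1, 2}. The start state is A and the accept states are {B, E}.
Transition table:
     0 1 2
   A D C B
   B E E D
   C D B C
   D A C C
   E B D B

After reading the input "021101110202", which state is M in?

C

A --0--> D
D --2--> C
C --1--> B
B --1--> E
E --0--> B
B --1--> E
E --1--> D
D --1--> C
C --0--> D
D --2--> C
C --0--> D
D --2--> C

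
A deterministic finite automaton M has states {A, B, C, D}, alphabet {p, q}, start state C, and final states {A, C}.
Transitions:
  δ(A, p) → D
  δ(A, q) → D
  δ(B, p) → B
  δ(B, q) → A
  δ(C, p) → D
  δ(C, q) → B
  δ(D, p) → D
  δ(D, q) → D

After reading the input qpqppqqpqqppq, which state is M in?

C --q--> B
B --p--> B
B --q--> A
A --p--> D
D --p--> D
D --q--> D
D --q--> D
D --p--> D
D --q--> D
D --q--> D
D --p--> D
D --p--> D
D --q--> D

D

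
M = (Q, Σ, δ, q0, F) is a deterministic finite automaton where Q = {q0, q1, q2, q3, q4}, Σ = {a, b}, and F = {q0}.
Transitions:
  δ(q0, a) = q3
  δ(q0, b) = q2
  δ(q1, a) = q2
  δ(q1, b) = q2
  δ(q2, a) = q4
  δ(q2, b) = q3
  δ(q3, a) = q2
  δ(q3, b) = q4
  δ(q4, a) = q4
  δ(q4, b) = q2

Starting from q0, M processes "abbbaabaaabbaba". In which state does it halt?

q2

q0 --a--> q3
q3 --b--> q4
q4 --b--> q2
q2 --b--> q3
q3 --a--> q2
q2 --a--> q4
q4 --b--> q2
q2 --a--> q4
q4 --a--> q4
q4 --a--> q4
q4 --b--> q2
q2 --b--> q3
q3 --a--> q2
q2 --b--> q3
q3 --a--> q2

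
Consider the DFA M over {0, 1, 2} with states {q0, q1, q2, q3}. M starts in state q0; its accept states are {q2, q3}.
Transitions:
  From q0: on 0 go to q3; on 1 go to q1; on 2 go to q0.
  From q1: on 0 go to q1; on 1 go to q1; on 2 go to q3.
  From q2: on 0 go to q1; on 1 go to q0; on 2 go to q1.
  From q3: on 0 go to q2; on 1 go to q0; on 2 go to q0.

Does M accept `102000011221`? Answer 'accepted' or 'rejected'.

q0 --1--> q1
q1 --0--> q1
q1 --2--> q3
q3 --0--> q2
q2 --0--> q1
q1 --0--> q1
q1 --0--> q1
q1 --1--> q1
q1 --1--> q1
q1 --2--> q3
q3 --2--> q0
q0 --1--> q1
End in state q1, which is not an accepting state.

rejected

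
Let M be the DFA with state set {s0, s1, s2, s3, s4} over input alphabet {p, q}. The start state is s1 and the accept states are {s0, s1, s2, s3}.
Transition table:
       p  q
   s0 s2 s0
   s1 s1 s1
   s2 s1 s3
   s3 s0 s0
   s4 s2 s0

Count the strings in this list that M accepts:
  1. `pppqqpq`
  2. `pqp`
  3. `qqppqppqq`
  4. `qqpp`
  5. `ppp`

5

`pppqqpq`: accepted
`pqp`: accepted
`qqppqppqq`: accepted
`qqpp`: accepted
`ppp`: accepted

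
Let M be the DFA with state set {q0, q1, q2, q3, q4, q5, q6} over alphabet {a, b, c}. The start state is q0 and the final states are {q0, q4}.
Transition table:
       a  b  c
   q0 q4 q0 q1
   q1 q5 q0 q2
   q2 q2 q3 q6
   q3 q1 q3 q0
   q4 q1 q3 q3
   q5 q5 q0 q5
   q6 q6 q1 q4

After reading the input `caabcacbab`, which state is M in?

q3

q0 --c--> q1
q1 --a--> q5
q5 --a--> q5
q5 --b--> q0
q0 --c--> q1
q1 --a--> q5
q5 --c--> q5
q5 --b--> q0
q0 --a--> q4
q4 --b--> q3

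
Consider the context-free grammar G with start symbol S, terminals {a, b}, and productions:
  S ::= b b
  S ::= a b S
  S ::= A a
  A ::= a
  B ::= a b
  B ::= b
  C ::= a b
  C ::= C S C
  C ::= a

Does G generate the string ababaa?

yes

S ⇒ abS ⇒ ababS ⇒ ababAa ⇒ ababaa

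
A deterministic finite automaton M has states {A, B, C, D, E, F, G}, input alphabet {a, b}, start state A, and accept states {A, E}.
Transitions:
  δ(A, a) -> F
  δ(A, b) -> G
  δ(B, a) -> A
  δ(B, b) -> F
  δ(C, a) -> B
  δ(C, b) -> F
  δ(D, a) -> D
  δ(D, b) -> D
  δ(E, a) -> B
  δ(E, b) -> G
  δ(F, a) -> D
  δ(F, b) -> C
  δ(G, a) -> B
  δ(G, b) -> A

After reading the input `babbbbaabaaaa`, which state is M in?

A --b--> G
G --a--> B
B --b--> F
F --b--> C
C --b--> F
F --b--> C
C --a--> B
B --a--> A
A --b--> G
G --a--> B
B --a--> A
A --a--> F
F --a--> D

D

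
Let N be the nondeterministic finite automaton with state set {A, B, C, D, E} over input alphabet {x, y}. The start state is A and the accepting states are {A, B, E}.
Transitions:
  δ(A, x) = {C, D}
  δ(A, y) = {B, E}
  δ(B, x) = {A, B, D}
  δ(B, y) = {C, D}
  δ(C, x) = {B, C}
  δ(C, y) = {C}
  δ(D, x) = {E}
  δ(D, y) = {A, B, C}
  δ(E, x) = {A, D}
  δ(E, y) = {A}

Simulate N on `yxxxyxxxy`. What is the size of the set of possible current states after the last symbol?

5

Start: {A}
read y: {B, E}
read x: {A, B, D}
read x: {A, B, C, D, E}
read x: {A, B, C, D, E}
read y: {A, B, C, D, E}
read x: {A, B, C, D, E}
read x: {A, B, C, D, E}
read x: {A, B, C, D, E}
read y: {A, B, C, D, E}
Final reachable set {A, B, C, D, E} has 5 states.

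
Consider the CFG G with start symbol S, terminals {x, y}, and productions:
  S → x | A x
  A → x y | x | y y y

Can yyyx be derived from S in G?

S ⇒ Ax ⇒ yyyx

yes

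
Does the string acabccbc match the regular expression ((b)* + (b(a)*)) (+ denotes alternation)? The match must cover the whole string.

no

Neither (b)* nor (b(a)*) matches acabccbc.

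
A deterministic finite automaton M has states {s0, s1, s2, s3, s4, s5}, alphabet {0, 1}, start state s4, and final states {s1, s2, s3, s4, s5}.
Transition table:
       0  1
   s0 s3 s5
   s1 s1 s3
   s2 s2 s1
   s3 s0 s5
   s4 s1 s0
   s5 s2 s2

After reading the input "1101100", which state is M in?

s3

s4 --1--> s0
s0 --1--> s5
s5 --0--> s2
s2 --1--> s1
s1 --1--> s3
s3 --0--> s0
s0 --0--> s3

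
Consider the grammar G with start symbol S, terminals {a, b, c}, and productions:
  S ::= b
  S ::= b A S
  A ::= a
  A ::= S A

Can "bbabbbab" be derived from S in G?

S ⇒ bAS ⇒ bSAS ⇒ bbASAS ⇒ bbaSAS ⇒ bbabAS ⇒ bbabSAS ⇒ bbabbAS ⇒ bbabbSAS ⇒ bbabbbAS ⇒ bbabbbaS ⇒ bbabbbab

yes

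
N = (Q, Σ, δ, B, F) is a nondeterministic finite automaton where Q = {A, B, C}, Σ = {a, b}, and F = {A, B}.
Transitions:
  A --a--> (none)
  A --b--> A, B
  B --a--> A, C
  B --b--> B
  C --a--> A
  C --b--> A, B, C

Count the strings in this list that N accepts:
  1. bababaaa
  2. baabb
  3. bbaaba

2

bababaaa: rejected
baabb: accepted
bbaaba: accepted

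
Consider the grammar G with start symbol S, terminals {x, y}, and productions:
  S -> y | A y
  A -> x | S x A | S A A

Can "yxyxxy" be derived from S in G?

S ⇒ Ay ⇒ SxAy ⇒ yxAy ⇒ yxSxAy ⇒ yxyxAy ⇒ yxyxxy

yes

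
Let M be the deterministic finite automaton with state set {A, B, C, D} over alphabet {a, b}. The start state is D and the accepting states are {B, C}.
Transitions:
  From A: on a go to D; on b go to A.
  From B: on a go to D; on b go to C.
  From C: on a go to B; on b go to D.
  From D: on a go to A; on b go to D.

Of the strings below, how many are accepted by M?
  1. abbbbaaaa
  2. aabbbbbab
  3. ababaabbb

0

abbbbaaaa: rejected
aabbbbbab: rejected
ababaabbb: rejected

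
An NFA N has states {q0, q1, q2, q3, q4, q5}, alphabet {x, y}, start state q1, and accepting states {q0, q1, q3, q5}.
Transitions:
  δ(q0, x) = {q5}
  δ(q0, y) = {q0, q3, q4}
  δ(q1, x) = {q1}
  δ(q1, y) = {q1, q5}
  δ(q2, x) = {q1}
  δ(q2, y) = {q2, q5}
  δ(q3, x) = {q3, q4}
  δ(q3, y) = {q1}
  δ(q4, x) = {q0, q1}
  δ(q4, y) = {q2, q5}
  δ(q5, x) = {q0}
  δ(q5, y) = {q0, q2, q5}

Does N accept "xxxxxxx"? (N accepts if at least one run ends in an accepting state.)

accepted

Start: {q1}
read x: {q1}
read x: {q1}
read x: {q1}
read x: {q1}
read x: {q1}
read x: {q1}
read x: {q1}
Reachable ∩ accepting = {q1} — nonempty.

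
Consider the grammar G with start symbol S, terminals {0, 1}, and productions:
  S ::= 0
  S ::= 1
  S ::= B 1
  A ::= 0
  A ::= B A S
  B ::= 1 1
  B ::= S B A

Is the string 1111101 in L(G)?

yes

S ⇒ B1 ⇒ SBA1 ⇒ B1BA1 ⇒ 111BA1 ⇒ 11111A1 ⇒ 1111101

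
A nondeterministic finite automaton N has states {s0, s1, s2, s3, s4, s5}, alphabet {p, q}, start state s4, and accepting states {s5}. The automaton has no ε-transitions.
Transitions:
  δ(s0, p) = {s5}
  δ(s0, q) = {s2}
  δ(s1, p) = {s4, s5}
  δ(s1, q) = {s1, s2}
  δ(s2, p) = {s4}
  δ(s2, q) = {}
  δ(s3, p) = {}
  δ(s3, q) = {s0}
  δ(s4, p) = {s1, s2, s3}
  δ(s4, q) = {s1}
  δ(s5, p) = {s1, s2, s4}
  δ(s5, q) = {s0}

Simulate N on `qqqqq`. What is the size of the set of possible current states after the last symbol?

Start: {s4}
read q: {s1}
read q: {s1, s2}
read q: {s1, s2}
read q: {s1, s2}
read q: {s1, s2}
Final reachable set {s1, s2} has 2 states.

2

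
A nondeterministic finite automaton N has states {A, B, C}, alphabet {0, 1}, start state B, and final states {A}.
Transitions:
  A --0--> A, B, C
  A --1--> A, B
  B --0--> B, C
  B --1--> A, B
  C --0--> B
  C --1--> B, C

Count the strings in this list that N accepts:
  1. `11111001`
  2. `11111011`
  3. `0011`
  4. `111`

4

`11111001`: accepted
`11111011`: accepted
`0011`: accepted
`111`: accepted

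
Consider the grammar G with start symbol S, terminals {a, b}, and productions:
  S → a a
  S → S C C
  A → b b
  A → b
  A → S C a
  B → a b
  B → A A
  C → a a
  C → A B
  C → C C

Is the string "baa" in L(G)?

no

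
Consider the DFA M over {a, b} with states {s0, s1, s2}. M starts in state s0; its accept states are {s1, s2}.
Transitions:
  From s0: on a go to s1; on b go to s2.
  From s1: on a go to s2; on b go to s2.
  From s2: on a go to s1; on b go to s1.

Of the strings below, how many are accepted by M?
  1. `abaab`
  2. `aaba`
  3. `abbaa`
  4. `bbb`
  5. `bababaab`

5

`abaab`: accepted
`aaba`: accepted
`abbaa`: accepted
`bbb`: accepted
`bababaab`: accepted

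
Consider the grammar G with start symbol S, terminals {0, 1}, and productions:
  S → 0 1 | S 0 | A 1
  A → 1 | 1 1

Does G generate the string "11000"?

yes

S ⇒ S0 ⇒ S00 ⇒ S000 ⇒ A1000 ⇒ 11000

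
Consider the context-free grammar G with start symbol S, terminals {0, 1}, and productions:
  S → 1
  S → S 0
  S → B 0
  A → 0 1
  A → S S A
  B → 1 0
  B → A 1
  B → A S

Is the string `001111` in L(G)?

no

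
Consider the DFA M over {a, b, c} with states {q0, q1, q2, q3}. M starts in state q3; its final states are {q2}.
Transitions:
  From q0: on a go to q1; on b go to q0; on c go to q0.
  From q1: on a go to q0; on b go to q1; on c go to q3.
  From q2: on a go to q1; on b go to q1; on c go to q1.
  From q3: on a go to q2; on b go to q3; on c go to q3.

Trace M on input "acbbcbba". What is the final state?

q3 --a--> q2
q2 --c--> q1
q1 --b--> q1
q1 --b--> q1
q1 --c--> q3
q3 --b--> q3
q3 --b--> q3
q3 --a--> q2

q2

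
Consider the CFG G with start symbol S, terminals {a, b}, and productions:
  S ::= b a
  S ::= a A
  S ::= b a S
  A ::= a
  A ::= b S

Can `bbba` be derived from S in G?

no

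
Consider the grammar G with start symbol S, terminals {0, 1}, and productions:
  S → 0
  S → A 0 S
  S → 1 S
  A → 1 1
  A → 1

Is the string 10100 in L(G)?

S ⇒ A0S ⇒ 10S ⇒ 10A0S ⇒ 1010S ⇒ 10100

yes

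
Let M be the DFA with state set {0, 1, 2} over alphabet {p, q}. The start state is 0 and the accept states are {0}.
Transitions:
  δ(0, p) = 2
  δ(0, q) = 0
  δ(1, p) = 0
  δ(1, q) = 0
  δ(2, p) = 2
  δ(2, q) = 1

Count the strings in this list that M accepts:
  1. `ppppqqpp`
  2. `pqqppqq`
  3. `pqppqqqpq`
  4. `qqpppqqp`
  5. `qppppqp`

`ppppqqpp`: rejected
`pqqppqq`: accepted
`pqppqqqpq`: rejected
`qqpppqqp`: rejected
`qppppqp`: accepted

2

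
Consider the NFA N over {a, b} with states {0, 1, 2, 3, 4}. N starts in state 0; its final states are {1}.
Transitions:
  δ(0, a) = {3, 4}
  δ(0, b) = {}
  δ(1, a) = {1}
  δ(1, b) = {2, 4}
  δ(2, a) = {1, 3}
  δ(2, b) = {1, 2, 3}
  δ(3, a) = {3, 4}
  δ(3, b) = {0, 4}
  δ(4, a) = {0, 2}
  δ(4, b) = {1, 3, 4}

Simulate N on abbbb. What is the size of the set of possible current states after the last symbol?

Start: {0}
read a: {3, 4}
read b: {0, 1, 3, 4}
read b: {0, 1, 2, 3, 4}
read b: {0, 1, 2, 3, 4}
read b: {0, 1, 2, 3, 4}
Final reachable set {0, 1, 2, 3, 4} has 5 states.

5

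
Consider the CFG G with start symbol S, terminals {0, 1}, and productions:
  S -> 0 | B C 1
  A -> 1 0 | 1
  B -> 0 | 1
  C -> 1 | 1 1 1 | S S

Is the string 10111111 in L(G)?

S ⇒ BC1 ⇒ 1C1 ⇒ 1SS1 ⇒ 10S1 ⇒ 10BC11 ⇒ 101C11 ⇒ 10111111

yes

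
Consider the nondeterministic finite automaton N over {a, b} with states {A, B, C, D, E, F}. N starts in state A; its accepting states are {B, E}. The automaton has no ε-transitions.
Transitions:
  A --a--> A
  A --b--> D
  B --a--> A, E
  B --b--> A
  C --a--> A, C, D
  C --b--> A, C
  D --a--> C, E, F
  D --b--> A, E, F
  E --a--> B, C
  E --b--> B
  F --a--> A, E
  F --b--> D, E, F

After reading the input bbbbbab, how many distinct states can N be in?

Start: {A}
read b: {D}
read b: {A, E, F}
read b: {B, D, E, F}
read b: {A, B, D, E, F}
read b: {A, B, D, E, F}
read a: {A, B, C, E, F}
read b: {A, B, C, D, E, F}
Final reachable set {A, B, C, D, E, F} has 6 states.

6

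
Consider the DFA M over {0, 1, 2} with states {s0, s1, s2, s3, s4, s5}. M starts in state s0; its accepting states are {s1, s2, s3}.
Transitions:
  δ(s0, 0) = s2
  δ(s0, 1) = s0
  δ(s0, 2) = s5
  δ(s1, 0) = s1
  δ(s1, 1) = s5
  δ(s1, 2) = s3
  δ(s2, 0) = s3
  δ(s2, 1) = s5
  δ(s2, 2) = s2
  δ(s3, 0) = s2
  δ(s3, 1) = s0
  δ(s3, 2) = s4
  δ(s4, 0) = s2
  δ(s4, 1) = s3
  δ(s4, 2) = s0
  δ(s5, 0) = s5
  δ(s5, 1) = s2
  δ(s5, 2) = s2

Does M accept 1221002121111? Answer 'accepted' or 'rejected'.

accepted

s0 --1--> s0
s0 --2--> s5
s5 --2--> s2
s2 --1--> s5
s5 --0--> s5
s5 --0--> s5
s5 --2--> s2
s2 --1--> s5
s5 --2--> s2
s2 --1--> s5
s5 --1--> s2
s2 --1--> s5
s5 --1--> s2
End in state s2, which is an accepting state.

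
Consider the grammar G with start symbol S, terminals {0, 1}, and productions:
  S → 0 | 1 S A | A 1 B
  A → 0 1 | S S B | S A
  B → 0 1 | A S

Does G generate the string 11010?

no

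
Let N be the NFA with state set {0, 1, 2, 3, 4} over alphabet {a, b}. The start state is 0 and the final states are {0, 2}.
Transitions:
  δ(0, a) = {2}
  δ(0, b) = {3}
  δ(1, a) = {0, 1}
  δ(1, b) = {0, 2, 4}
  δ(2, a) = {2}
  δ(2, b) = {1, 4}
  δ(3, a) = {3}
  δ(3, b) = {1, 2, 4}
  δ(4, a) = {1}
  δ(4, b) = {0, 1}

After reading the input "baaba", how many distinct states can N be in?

3

Start: {0}
read b: {3}
read a: {3}
read a: {3}
read b: {1, 2, 4}
read a: {0, 1, 2}
Final reachable set {0, 1, 2} has 3 states.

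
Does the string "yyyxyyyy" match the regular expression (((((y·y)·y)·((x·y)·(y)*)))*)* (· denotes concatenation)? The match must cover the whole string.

Split into 1 piece yyyxyyyy; each matches ((((y·y)·y)·((x·y)·(y)*)))*.

yes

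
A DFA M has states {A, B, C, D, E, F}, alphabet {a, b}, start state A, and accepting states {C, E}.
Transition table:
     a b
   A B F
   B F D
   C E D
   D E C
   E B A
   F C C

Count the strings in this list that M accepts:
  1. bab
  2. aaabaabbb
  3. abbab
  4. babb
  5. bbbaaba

bab: rejected
aaabaabbb: rejected
abbab: rejected
babb: accepted
bbbaaba: accepted

2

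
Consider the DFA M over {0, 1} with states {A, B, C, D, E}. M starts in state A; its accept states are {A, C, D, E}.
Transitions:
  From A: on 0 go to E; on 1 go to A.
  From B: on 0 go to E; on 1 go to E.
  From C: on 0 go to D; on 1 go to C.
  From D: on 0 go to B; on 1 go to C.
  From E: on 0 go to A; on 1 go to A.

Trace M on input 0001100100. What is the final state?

A --0--> E
E --0--> A
A --0--> E
E --1--> A
A --1--> A
A --0--> E
E --0--> A
A --1--> A
A --0--> E
E --0--> A

A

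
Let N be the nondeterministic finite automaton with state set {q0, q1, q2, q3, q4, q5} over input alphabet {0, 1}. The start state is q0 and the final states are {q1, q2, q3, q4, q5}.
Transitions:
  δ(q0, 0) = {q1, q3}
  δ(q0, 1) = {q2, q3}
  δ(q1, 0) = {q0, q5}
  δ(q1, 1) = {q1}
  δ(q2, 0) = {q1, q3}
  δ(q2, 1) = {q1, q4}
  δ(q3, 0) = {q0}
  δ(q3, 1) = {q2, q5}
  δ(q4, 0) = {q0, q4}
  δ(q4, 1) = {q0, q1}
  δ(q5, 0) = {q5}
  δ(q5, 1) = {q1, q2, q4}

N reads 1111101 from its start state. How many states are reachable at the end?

6

Start: {q0}
read 1: {q2, q3}
read 1: {q1, q2, q4, q5}
read 1: {q0, q1, q2, q4}
read 1: {q0, q1, q2, q3, q4}
read 1: {q0, q1, q2, q3, q4, q5}
read 0: {q0, q1, q3, q4, q5}
read 1: {q0, q1, q2, q3, q4, q5}
Final reachable set {q0, q1, q2, q3, q4, q5} has 6 states.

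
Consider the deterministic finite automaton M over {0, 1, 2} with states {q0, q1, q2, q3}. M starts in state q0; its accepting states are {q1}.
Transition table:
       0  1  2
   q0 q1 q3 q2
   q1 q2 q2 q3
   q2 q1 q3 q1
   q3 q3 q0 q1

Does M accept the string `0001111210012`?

q0 --0--> q1
q1 --0--> q2
q2 --0--> q1
q1 --1--> q2
q2 --1--> q3
q3 --1--> q0
q0 --1--> q3
q3 --2--> q1
q1 --1--> q2
q2 --0--> q1
q1 --0--> q2
q2 --1--> q3
q3 --2--> q1
End in state q1, which is an accepting state.

accepted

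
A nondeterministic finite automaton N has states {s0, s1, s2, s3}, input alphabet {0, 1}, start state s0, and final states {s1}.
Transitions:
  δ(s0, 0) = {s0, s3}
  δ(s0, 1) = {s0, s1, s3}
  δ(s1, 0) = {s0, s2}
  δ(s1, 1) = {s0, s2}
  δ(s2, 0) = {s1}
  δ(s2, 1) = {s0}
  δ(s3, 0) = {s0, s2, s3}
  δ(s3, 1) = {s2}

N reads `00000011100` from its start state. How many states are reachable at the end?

4

Start: {s0}
read 0: {s0, s3}
read 0: {s0, s2, s3}
read 0: {s0, s1, s2, s3}
read 0: {s0, s1, s2, s3}
read 0: {s0, s1, s2, s3}
read 0: {s0, s1, s2, s3}
read 1: {s0, s1, s2, s3}
read 1: {s0, s1, s2, s3}
read 1: {s0, s1, s2, s3}
read 0: {s0, s1, s2, s3}
read 0: {s0, s1, s2, s3}
Final reachable set {s0, s1, s2, s3} has 4 states.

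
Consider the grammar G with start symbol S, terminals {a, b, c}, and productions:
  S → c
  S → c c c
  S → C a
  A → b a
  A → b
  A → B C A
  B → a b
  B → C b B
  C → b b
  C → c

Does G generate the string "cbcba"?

no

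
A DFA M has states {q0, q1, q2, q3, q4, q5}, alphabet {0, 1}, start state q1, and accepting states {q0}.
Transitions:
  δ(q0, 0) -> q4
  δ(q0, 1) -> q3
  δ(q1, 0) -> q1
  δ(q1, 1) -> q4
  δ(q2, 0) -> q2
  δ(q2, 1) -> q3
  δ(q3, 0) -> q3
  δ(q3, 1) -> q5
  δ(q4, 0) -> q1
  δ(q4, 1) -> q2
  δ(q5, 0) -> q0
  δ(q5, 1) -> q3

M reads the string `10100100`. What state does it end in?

q1

q1 --1--> q4
q4 --0--> q1
q1 --1--> q4
q4 --0--> q1
q1 --0--> q1
q1 --1--> q4
q4 --0--> q1
q1 --0--> q1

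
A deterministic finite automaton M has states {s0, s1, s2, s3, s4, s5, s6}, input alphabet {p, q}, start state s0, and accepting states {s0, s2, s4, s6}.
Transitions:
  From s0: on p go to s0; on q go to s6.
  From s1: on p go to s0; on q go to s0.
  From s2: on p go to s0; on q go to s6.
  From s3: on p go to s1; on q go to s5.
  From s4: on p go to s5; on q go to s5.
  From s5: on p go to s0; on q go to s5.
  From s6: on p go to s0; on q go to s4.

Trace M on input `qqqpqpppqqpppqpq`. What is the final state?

s6

s0 --q--> s6
s6 --q--> s4
s4 --q--> s5
s5 --p--> s0
s0 --q--> s6
s6 --p--> s0
s0 --p--> s0
s0 --p--> s0
s0 --q--> s6
s6 --q--> s4
s4 --p--> s5
s5 --p--> s0
s0 --p--> s0
s0 --q--> s6
s6 --p--> s0
s0 --q--> s6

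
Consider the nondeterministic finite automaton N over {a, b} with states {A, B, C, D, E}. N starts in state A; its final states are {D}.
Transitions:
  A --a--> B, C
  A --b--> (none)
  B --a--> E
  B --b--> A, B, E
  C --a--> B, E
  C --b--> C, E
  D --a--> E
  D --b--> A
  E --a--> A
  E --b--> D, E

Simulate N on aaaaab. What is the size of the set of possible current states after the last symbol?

Start: {A}
read a: {B, C}
read a: {B, E}
read a: {A, E}
read a: {A, B, C}
read a: {B, C, E}
read b: {A, B, C, D, E}
Final reachable set {A, B, C, D, E} has 5 states.

5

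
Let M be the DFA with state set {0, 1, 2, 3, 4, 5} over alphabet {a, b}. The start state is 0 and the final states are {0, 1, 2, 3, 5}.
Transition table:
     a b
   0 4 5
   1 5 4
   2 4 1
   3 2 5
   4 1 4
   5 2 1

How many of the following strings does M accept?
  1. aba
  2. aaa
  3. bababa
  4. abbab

aba: accepted
aaa: accepted
bababa: accepted
abbab: rejected

3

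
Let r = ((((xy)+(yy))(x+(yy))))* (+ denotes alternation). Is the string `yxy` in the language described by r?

yxy cannot be split into zero or more pieces each matching (((xy)+(yy))(x+(yy))).

no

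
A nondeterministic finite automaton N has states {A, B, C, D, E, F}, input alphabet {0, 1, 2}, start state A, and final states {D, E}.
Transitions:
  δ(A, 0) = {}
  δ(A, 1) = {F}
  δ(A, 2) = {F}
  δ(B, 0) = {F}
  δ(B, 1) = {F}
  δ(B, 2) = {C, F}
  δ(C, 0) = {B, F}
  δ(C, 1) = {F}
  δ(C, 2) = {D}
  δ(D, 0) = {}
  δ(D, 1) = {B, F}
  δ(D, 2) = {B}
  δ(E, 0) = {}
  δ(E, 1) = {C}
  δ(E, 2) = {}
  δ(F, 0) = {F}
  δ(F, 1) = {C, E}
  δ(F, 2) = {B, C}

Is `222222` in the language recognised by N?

accepted

Start: {A}
read 2: {F}
read 2: {B, C}
read 2: {C, D, F}
read 2: {B, C, D}
read 2: {B, C, D, F}
read 2: {B, C, D, F}
Reachable ∩ accepting = {D} — nonempty.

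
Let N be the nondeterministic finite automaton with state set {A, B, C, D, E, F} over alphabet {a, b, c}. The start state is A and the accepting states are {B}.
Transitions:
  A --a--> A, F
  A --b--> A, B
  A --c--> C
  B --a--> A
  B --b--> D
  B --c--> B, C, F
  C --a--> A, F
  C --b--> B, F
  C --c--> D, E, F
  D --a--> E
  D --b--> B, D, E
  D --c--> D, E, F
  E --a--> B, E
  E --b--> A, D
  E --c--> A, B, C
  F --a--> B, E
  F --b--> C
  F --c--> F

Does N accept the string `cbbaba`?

Start: {A}
read c: {C}
read b: {B, F}
read b: {C, D}
read a: {A, E, F}
read b: {A, B, C, D}
read a: {A, E, F}
Reachable ∩ accepting = {} — empty.

rejected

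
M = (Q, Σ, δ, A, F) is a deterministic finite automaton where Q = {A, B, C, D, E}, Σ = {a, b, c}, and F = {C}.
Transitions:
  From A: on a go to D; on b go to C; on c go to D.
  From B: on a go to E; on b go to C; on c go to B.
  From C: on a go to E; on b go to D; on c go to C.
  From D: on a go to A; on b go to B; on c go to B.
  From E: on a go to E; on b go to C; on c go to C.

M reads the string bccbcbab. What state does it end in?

A --b--> C
C --c--> C
C --c--> C
C --b--> D
D --c--> B
B --b--> C
C --a--> E
E --b--> C

C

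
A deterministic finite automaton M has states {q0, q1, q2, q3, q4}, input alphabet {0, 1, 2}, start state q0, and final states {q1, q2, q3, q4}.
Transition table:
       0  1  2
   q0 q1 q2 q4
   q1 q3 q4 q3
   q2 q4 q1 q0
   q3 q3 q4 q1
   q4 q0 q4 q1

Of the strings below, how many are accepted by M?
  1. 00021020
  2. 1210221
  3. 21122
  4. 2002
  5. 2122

4

00021020: rejected
1210221: accepted
21122: accepted
2002: accepted
2122: accepted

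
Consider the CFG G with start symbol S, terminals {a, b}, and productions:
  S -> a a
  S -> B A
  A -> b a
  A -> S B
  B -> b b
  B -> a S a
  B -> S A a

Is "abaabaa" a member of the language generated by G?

no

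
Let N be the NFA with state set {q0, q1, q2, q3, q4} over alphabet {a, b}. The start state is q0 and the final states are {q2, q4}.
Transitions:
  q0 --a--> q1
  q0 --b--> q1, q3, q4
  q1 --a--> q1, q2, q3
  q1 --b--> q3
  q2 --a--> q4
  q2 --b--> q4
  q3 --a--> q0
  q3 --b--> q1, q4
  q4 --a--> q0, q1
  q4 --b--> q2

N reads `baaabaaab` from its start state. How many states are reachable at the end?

Start: {q0}
read b: {q1, q3, q4}
read a: {q0, q1, q2, q3}
read a: {q0, q1, q2, q3, q4}
read a: {q0, q1, q2, q3, q4}
read b: {q1, q2, q3, q4}
read a: {q0, q1, q2, q3, q4}
read a: {q0, q1, q2, q3, q4}
read a: {q0, q1, q2, q3, q4}
read b: {q1, q2, q3, q4}
Final reachable set {q1, q2, q3, q4} has 4 states.

4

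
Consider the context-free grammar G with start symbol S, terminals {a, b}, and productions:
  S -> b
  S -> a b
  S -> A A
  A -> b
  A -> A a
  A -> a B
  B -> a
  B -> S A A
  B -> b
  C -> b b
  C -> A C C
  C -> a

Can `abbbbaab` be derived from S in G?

S ⇒ AA ⇒ AaA ⇒ AaaA ⇒ aBaaA ⇒ aSAAaaA ⇒ aAAAAaaA ⇒ abAAAaaA ⇒ abbAAaaA ⇒ abbbAaaA ⇒ abbbbaaA ⇒ abbbbaab

yes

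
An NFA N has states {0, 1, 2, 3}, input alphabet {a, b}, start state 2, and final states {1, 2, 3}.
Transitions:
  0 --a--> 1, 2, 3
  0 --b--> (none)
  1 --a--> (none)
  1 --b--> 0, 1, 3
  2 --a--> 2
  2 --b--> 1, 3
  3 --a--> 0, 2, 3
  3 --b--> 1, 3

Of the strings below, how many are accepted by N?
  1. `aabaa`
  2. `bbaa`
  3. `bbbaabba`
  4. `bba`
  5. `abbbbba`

5

`aabaa`: accepted
`bbaa`: accepted
`bbbaabba`: accepted
`bba`: accepted
`abbbbba`: accepted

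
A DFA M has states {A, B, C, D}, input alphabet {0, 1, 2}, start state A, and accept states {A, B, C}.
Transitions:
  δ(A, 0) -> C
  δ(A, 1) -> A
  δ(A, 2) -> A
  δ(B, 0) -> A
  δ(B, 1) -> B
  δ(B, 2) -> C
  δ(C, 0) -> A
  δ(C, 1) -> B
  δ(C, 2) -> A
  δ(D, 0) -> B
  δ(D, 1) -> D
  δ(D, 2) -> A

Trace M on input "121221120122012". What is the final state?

C

A --1--> A
A --2--> A
A --1--> A
A --2--> A
A --2--> A
A --1--> A
A --1--> A
A --2--> A
A --0--> C
C --1--> B
B --2--> C
C --2--> A
A --0--> C
C --1--> B
B --2--> C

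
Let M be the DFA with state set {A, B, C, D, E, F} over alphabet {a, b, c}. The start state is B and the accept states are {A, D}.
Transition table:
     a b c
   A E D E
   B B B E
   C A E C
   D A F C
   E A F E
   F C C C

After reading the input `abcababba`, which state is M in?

C

B --a--> B
B --b--> B
B --c--> E
E --a--> A
A --b--> D
D --a--> A
A --b--> D
D --b--> F
F --a--> C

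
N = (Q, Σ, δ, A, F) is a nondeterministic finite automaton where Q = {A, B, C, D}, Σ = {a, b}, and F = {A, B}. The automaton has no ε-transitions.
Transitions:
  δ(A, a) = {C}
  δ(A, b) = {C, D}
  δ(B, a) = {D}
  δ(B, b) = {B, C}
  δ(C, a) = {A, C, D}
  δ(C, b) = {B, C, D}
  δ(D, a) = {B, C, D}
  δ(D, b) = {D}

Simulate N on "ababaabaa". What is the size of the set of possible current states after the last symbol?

4

Start: {A}
read a: {C}
read b: {B, C, D}
read a: {A, B, C, D}
read b: {B, C, D}
read a: {A, B, C, D}
read a: {A, B, C, D}
read b: {B, C, D}
read a: {A, B, C, D}
read a: {A, B, C, D}
Final reachable set {A, B, C, D} has 4 states.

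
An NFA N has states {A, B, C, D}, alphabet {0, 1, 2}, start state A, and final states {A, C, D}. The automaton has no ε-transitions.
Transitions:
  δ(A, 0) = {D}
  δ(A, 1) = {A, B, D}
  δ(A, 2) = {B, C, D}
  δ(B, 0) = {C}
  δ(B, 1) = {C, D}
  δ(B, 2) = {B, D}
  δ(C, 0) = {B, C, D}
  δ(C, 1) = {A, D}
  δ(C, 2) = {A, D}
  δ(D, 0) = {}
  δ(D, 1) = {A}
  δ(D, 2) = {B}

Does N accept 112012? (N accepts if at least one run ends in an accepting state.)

Start: {A}
read 1: {A, B, D}
read 1: {A, B, C, D}
read 2: {A, B, C, D}
read 0: {B, C, D}
read 1: {A, C, D}
read 2: {A, B, C, D}
Reachable ∩ accepting = {A, C, D} — nonempty.

accepted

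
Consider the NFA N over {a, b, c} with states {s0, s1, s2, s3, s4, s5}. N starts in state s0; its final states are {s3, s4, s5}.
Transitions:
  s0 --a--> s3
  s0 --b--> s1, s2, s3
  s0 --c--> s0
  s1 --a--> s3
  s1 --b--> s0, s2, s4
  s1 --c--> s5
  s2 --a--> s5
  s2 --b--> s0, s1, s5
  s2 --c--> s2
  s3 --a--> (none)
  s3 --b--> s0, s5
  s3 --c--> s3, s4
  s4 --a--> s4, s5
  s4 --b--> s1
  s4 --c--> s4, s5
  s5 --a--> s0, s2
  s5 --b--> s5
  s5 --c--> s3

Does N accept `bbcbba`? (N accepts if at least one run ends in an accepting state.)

Start: {s0}
read b: {s1, s2, s3}
read b: {s0, s1, s2, s4, s5}
read c: {s0, s2, s3, s4, s5}
read b: {s0, s1, s2, s3, s5}
read b: {s0, s1, s2, s3, s4, s5}
read a: {s0, s2, s3, s4, s5}
Reachable ∩ accepting = {s3, s4, s5} — nonempty.

accepted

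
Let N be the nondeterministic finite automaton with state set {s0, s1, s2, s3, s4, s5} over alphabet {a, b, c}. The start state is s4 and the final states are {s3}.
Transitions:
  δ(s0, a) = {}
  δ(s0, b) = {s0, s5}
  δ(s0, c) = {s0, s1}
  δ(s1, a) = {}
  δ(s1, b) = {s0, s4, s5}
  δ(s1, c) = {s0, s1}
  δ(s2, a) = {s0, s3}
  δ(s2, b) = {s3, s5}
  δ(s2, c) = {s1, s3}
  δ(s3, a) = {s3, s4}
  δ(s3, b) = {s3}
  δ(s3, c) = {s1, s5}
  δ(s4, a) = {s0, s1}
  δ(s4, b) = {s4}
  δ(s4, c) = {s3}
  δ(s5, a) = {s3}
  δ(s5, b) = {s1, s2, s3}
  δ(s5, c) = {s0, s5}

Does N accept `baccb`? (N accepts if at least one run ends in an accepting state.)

Start: {s4}
read b: {s4}
read a: {s0, s1}
read c: {s0, s1}
read c: {s0, s1}
read b: {s0, s4, s5}
Reachable ∩ accepting = {} — empty.

rejected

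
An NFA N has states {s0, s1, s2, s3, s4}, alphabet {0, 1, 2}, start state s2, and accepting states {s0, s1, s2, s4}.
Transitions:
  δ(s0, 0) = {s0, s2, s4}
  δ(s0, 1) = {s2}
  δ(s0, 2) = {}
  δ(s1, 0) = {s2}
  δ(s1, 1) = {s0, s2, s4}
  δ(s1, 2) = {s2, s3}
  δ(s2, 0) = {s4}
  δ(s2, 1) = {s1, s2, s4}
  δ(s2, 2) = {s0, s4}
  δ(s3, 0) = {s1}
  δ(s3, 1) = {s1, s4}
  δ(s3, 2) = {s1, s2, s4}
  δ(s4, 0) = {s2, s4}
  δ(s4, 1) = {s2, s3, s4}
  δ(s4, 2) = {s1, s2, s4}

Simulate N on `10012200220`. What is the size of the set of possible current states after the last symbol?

Start: {s2}
read 1: {s1, s2, s4}
read 0: {s2, s4}
read 0: {s2, s4}
read 1: {s1, s2, s3, s4}
read 2: {s0, s1, s2, s3, s4}
read 2: {s0, s1, s2, s3, s4}
read 0: {s0, s1, s2, s4}
read 0: {s0, s2, s4}
read 2: {s0, s1, s2, s4}
read 2: {s0, s1, s2, s3, s4}
read 0: {s0, s1, s2, s4}
Final reachable set {s0, s1, s2, s4} has 4 states.

4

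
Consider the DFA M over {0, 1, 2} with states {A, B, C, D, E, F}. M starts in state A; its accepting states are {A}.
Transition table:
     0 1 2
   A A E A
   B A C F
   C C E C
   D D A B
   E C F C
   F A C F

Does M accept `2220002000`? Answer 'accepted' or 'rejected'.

A --2--> A
A --2--> A
A --2--> A
A --0--> A
A --0--> A
A --0--> A
A --2--> A
A --0--> A
A --0--> A
A --0--> A
End in state A, which is an accepting state.

accepted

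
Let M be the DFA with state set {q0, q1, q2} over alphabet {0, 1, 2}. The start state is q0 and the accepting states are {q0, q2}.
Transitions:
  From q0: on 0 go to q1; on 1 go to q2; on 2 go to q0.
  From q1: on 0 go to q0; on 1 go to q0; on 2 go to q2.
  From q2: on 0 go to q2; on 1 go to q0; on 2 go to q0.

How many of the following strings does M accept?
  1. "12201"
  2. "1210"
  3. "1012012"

"12201": accepted
"1210": accepted
"1012012": accepted

3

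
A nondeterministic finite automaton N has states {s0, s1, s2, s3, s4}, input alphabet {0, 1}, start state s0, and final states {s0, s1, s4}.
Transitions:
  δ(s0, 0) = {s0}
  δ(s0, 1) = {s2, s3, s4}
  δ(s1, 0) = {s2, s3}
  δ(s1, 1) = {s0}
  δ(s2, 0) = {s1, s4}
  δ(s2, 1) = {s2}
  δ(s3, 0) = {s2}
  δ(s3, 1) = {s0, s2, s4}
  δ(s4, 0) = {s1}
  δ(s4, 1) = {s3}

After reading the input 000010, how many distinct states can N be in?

Start: {s0}
read 0: {s0}
read 0: {s0}
read 0: {s0}
read 0: {s0}
read 1: {s2, s3, s4}
read 0: {s1, s2, s4}
Final reachable set {s1, s2, s4} has 3 states.

3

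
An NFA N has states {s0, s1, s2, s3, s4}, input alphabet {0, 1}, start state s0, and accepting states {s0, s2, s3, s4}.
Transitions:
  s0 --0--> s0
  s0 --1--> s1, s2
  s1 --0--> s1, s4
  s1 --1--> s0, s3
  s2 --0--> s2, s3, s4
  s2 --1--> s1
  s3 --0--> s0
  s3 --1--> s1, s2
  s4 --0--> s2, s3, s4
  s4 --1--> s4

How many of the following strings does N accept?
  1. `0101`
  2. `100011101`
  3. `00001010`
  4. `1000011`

`0101`: accepted
`100011101`: accepted
`00001010`: accepted
`1000011`: accepted

4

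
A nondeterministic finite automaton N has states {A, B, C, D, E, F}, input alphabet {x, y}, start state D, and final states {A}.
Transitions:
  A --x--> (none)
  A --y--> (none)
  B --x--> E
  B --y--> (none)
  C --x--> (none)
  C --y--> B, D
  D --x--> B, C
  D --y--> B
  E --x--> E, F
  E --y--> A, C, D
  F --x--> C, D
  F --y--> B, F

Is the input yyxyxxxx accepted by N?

Start: {D}
read y: {B}
read y: {}
The reachable set is empty and stays empty for the remaining 6 symbols.
Reachable ∩ accepting = {} — empty.

rejected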